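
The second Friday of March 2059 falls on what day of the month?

March 1, 2059 is a Saturday, so the first Friday is the 7th.
The second Friday is 7 + 7 = 14.

14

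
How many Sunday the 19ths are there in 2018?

1

Check the 19th of each month of 2018: Jan 19: Fri, Feb 19: Mon, Mar 19: Mon, Apr 19: Thu, May 19: Sat, Jun 19: Tue, Jul 19: Thu, Aug 19: Sun, Sep 19: Wed, Oct 19: Fri, Nov 19: Mon, Dec 19: Wed.
Sunday occurs in August — 1 month.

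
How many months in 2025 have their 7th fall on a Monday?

2

Check the 7th of each month of 2025: Jan 7: Tue, Feb 7: Fri, Mar 7: Fri, Apr 7: Mon, May 7: Wed, Jun 7: Sat, Jul 7: Mon, Aug 7: Thu, Sep 7: Sun, Oct 7: Tue, Nov 7: Fri, Dec 7: Sun.
Monday occurs in April, July — 2 months.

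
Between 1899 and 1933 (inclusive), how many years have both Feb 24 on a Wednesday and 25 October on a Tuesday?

2

Check each year's weekday for Feb 24 and 25 October:
  1899: Fri/Wed  1900: Sat/Thu  1901: Sun/Fri  1902: Mon/Sat  1903: Tue/Sun  1904: Wed/Tue ✓  1905: Fri/Wed  1906: Sat/Thu  1907: Sun/Fri  1908: Mon/Sun  1909: Wed/Mon  1910: Thu/Tue  1911: Fri/Wed  1912: Sat/Fri  …(7 more)…  1920: Tue/Mon  1921: Thu/Tue  1922: Fri/Wed  1923: Sat/Thu  1924: Sun/Sat  1925: Tue/Sun  1926: Wed/Mon  1927: Thu/Tue  1928: Fri/Thu  1929: Sun/Fri  1930: Mon/Sat  1931: Tue/Sun  1932: Wed/Tue ✓  1933: Fri/Wed
Both conditions hold in: 1904, 1932 — 2.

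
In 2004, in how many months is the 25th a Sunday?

3

Check the 25th of each month of 2004: Jan 25: Sun, Feb 25: Wed, Mar 25: Thu, Apr 25: Sun, May 25: Tue, Jun 25: Fri, Jul 25: Sun, Aug 25: Wed, Sep 25: Sat, Oct 25: Mon, Nov 25: Thu, Dec 25: Sat.
Sunday occurs in January, April, July — 3 months.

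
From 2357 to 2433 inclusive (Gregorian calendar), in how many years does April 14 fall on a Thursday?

11

Track April 14's weekday year by year (advancing +1, or +2 across a Feb 29):
  2357: Sun  2358: Mon (+1)  2359: Tue (+1)  2360: Thu (+2) ✓  2361: Fri (+1)
  2362: Sat (+1)  2363: Sun (+1)  2364: Tue (+2)  2365: Wed (+1)  2366: Thu (+1) ✓
  2367: Fri (+1)  2368: Sun (+2)  2369: Mon (+1)  2370: Tue (+1)  … (49 more years) …
  2420: Tue (+2)  2421: Wed (+1)  2422: Thu (+1) ✓  2423: Fri (+1)  2424: Sun (+2)
  2425: Mon (+1)  2426: Tue (+1)  2427: Wed (+1)  2428: Fri (+2)  2429: Sat (+1)
  2430: Sun (+1)  2431: Mon (+1)  2432: Wed (+2)  2433: Thu (+1) ✓
Thursday years: 2360, 2366, 2377, 2383, 2388, 2394, 2405, 2411, 2416, 2422, 2433 — 11 in total.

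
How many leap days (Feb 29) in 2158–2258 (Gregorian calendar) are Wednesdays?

Leap years in 2158–2258: 24 of them.
Feb 29 weekday advances by 5 (mod 7) from one leap year to the next four years later (or differs when a century non-leap intervenes).
Leap-day weekdays: 2160:Fri 2164:Wed✓ 2168:Mon 2172:Sat 2176:Thu 2180:Tue 2184:Sun 2188:Fri 2192:Wed✓ 2196:Mon 2204:Wed✓ 2208:Mon 2212:Sat 2216:Thu 2220:Tue 2224:Sun 2228:Fri 2232:Wed✓ 2236:Mon 2240:Sat 2244:Thu 2248:Tue 2252:Sun 2256:Fri
Wednesday: 2164, 2192, 2204, 2232 → 4.

4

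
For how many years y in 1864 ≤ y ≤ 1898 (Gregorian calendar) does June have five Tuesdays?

10

June has 30 days; it has five Tuesdays when Tuesday falls among the first (month-length − 28) days — i.e. when June 1 is one of Tuesday/Monday.
June 1 by year: 1864:Wed 1865:Thu 1866:Fri 1867:Sat 1868:Mon✓ 1869:Tue✓ 1870:Wed 1871:Thu 1872:Sat 1873:Sun 1874:Mon✓ 1875:Tue✓ 1876:Thu 1877:Fri 1878:Sat …(5 more)… 1884:Sun 1885:Mon✓ 1886:Tue✓ 1887:Wed 1888:Fri 1889:Sat 1890:Sun 1891:Mon✓ 1892:Wed 1893:Thu 1894:Fri 1895:Sat 1896:Mon✓ 1897:Tue✓ 1898:Wed
Years with five Tuesdays: 1868, 1869, 1874, 1875, 1880, 1885, 1886, 1891, 1896, 1897 → 10.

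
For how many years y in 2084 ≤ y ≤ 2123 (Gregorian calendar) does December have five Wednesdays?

18

December has 31 days; it has five Wednesdays when Wednesday falls among the first (month-length − 28) days — i.e. when December 1 is one of Wednesday/Tuesday/Monday.
December 1 by year: 2084:Fri 2085:Sat 2086:Sun 2087:Mon✓ 2088:Wed✓ 2089:Thu 2090:Fri 2091:Sat 2092:Mon✓ 2093:Tue✓ 2094:Wed✓ 2095:Thu 2096:Sat 2097:Sun 2098:Mon✓ …(10 more)… 2109:Sun 2110:Mon✓ 2111:Tue✓ 2112:Thu 2113:Fri 2114:Sat 2115:Sun 2116:Tue✓ 2117:Wed✓ 2118:Thu 2119:Fri 2120:Sun 2121:Mon✓ 2122:Tue✓ 2123:Wed✓
Years with five Wednesdays: 2087, 2088, 2092, 2093, 2094, 2098, 2099, 2100, 2104, 2105, 2106, 2110, 2111, 2116, 2117, 2121, 2122, 2123 → 18.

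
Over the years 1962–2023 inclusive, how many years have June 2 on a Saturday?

Track June 2's weekday year by year (advancing +1, or +2 across a Feb 29):
  1962: Sat ✓  1963: Sun (+1)  1964: Tue (+2)  1965: Wed (+1)  1966: Thu (+1)
  1967: Fri (+1)  1968: Sun (+2)  1969: Mon (+1)  1970: Tue (+1)  1971: Wed (+1)
  1972: Fri (+2)  1973: Sat (+1) ✓  1974: Sun (+1)  1975: Mon (+1)  … (34 more years) …
  2010: Wed (+1)  2011: Thu (+1)  2012: Sat (+2) ✓  2013: Sun (+1)  2014: Mon (+1)
  2015: Tue (+1)  2016: Thu (+2)  2017: Fri (+1)  2018: Sat (+1) ✓  2019: Sun (+1)
  2020: Tue (+2)  2021: Wed (+1)  2022: Thu (+1)  2023: Fri (+1)
Saturday years: 1962, 1973, 1979, 1984, 1990, 2001, 2007, 2012, 2018 — 9 in total.

9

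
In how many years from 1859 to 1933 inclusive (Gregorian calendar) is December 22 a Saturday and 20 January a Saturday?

8

Check each year's weekday for December 22 and 20 January:
  1859: Thu/Thu  1860: Sat/Fri  1861: Sun/Sun  1862: Mon/Mon  1863: Tue/Tue  1864: Thu/Wed  1865: Fri/Fri  1866: Sat/Sat ✓  1867: Sun/Sun  1868: Tue/Mon  1869: Wed/Wed  1870: Thu/Thu  1871: Fri/Fri  1872: Sun/Sat  …(47 more)…  1920: Wed/Tue  1921: Thu/Thu  1922: Fri/Fri  1923: Sat/Sat ✓  1924: Mon/Sun  1925: Tue/Tue  1926: Wed/Wed  1927: Thu/Thu  1928: Sat/Fri  1929: Sun/Sun  1930: Mon/Mon  1931: Tue/Tue  1932: Thu/Wed  1933: Fri/Fri
Both conditions hold in: 1866, 1877, 1883, 1894, 1900, 1906, 1917, 1923 — 8.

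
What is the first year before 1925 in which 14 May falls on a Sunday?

1922

From one year to the next, a fixed date's weekday advances by 1, or by 2 when a Feb 29 lies between the two dates.
1925: May 14 is Thursday.
1924: Wednesday (−1)
1923: Monday (−2)
1922: Sunday (−1)
14 May falls on a Sunday in 1922.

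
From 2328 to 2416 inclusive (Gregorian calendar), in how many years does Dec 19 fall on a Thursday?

Track Dec 19's weekday year by year (advancing +1, or +2 across a Feb 29):
  2328: Wed  2329: Thu (+1) ✓  2330: Fri (+1)  2331: Sat (+1)  2332: Mon (+2)
  2333: Tue (+1)  2334: Wed (+1)  2335: Thu (+1) ✓  2336: Sat (+2)  2337: Sun (+1)
  2338: Mon (+1)  2339: Tue (+1)  2340: Thu (+2) ✓  2341: Fri (+1)  … (61 more years) …
  2403: Fri (+1)  2404: Sun (+2)  2405: Mon (+1)  2406: Tue (+1)  2407: Wed (+1)
  2408: Fri (+2)  2409: Sat (+1)  2410: Sun (+1)  2411: Mon (+1)  2412: Wed (+2)
  2413: Thu (+1) ✓  2414: Fri (+1)  2415: Sat (+1)  2416: Mon (+2)
Thursday years: 2329, 2335, 2340, 2346, 2357, 2363, 2368, 2374, 2385, 2391, 2396, 2402, 2413 — 13 in total.

13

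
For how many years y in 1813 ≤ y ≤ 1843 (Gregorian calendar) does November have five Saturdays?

8

November has 30 days; it has five Saturdays when Saturday falls among the first (month-length − 28) days — i.e. when November 1 is one of Saturday/Friday.
November 1 by year: 1813:Mon 1814:Tue 1815:Wed 1816:Fri✓ 1817:Sat✓ 1818:Sun 1819:Mon 1820:Wed 1821:Thu 1822:Fri✓ 1823:Sat✓ 1824:Mon 1825:Tue 1826:Wed 1827:Thu 1828:Sat✓ 1829:Sun 1830:Mon 1831:Tue 1832:Thu 1833:Fri✓ 1834:Sat✓ 1835:Sun 1836:Tue 1837:Wed 1838:Thu 1839:Fri✓ 1840:Sun 1841:Mon 1842:Tue 1843:Wed
Years with five Saturdays: 1816, 1817, 1822, 1823, 1828, 1833, 1834, 1839 → 8.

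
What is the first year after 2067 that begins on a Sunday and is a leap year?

2068

Jan 1 advances by 2 weekdays after a leap year and by 1 after a common year.
2067: Jan 1 is Saturday.
2068: Sunday (leap)
2068 begins on a Sunday and is a leap year.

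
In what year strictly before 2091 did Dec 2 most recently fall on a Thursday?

From one year to the next, a fixed date's weekday advances by 1, or by 2 when a Feb 29 lies between the two dates.
2091: December 2 is Sunday.
2090: Saturday (−1)
2089: Friday (−1)
2088: Thursday (−1)
Dec 2 falls on a Thursday in 2088.

2088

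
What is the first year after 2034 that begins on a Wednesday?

Jan 1 advances by 2 weekdays after a leap year and by 1 after a common year.
2034: Jan 1 is Sunday.
2035: Monday
2036: Tuesday (leap)
2037: Thursday
2038: Friday
2039: Saturday
2040: Sunday (leap)
2041: Tuesday
2042: Wednesday
2042 begins on a Wednesday

2042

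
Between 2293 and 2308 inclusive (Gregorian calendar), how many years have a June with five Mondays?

4

June has 30 days; it has five Mondays when Monday falls among the first (month-length − 28) days — i.e. when June 1 is one of Monday/Sunday.
June 1 by year: 2293:Thu 2294:Fri 2295:Sat 2296:Mon✓ 2297:Tue 2298:Wed 2299:Thu 2300:Fri 2301:Sat 2302:Sun✓ 2303:Mon✓ 2304:Wed 2305:Thu 2306:Fri 2307:Sat 2308:Mon✓
Years with five Mondays: 2296, 2302, 2303, 2308 → 4.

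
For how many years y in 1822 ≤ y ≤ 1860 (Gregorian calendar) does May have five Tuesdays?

May has 31 days; it has five Tuesdays when Tuesday falls among the first (month-length − 28) days — i.e. when May 1 is one of Tuesday/Monday/Sunday.
May 1 by year: 1822:Wed 1823:Thu 1824:Sat 1825:Sun✓ 1826:Mon✓ 1827:Tue✓ 1828:Thu 1829:Fri 1830:Sat 1831:Sun✓ 1832:Tue✓ 1833:Wed 1834:Thu 1835:Fri 1836:Sun✓ …(9 more)… 1846:Fri 1847:Sat 1848:Mon✓ 1849:Tue✓ 1850:Wed 1851:Thu 1852:Sat 1853:Sun✓ 1854:Mon✓ 1855:Tue✓ 1856:Thu 1857:Fri 1858:Sat 1859:Sun✓ 1860:Tue✓
Years with five Tuesdays: 1825, 1826, 1827, 1831, 1832, 1836, 1837, 1838, 1842, 1843, 1848, 1849, 1853, 1854, 1855, 1859, 1860 → 17.

17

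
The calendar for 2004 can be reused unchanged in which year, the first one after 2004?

Two years share a calendar iff Jan 1 falls on the same weekday and both are leap or both are common. 2004: Jan 1 is Thursday, leap year.
2005: Jan 1 Saturday, common
2006: Jan 1 Sunday, common
2007: Jan 1 Monday, common
2008: Jan 1 Tuesday, leap
2009: Jan 1 Thursday, common
2010: Jan 1 Friday, common
2011: Jan 1 Saturday, common
2012: Jan 1 Sunday, leap
2013: Jan 1 Tuesday, common
2014: Jan 1 Wednesday, common
2015: Jan 1 Thursday, common
2016: Jan 1 Friday, leap
2017: Jan 1 Sunday, common
2018: Jan 1 Monday, common
2019: Jan 1 Tuesday, common
2020: Jan 1 Wednesday, leap
2021: Jan 1 Friday, common
2022: Jan 1 Saturday, common
2023: Jan 1 Sunday, common
2024: Jan 1 Monday, leap
2025: Jan 1 Wednesday, common
2026: Jan 1 Thursday, common
2027: Jan 1 Friday, common
2028: Jan 1 Saturday, leap
2029: Jan 1 Monday, common
2030: Jan 1 Tuesday, common
2031: Jan 1 Wednesday, common
2032: Jan 1 Thursday, leap
2032 matches on both conditions.

2032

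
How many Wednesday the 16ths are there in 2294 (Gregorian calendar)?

1

Check the 16th of each month of 2294: Jan 16: Tue, Feb 16: Fri, Mar 16: Fri, Apr 16: Mon, May 16: Wed, Jun 16: Sat, Jul 16: Mon, Aug 16: Thu, Sep 16: Sun, Oct 16: Tue, Nov 16: Fri, Dec 16: Sun.
Wednesday occurs in May — 1 month.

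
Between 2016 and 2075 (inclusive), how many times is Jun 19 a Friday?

Track Jun 19's weekday year by year (advancing +1, or +2 across a Feb 29):
  2016: Sun  2017: Mon (+1)  2018: Tue (+1)  2019: Wed (+1)  2020: Fri (+2) ✓
  2021: Sat (+1)  2022: Sun (+1)  2023: Mon (+1)  2024: Wed (+2)  2025: Thu (+1)
  2026: Fri (+1) ✓  2027: Sat (+1)  2028: Mon (+2)  2029: Tue (+1)  … (32 more years) …
  2062: Mon (+1)  2063: Tue (+1)  2064: Thu (+2)  2065: Fri (+1) ✓  2066: Sat (+1)
  2067: Sun (+1)  2068: Tue (+2)  2069: Wed (+1)  2070: Thu (+1)  2071: Fri (+1) ✓
  2072: Sun (+2)  2073: Mon (+1)  2074: Tue (+1)  2075: Wed (+1)
Friday years: 2020, 2026, 2037, 2043, 2048, 2054, 2065, 2071 — 8 in total.

8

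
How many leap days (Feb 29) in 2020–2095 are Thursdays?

Leap years in 2020–2095: 19 of them.
Feb 29 weekday advances by 5 (mod 7) from one leap year to the next four years later (or differs when a century non-leap intervenes).
Leap-day weekdays: 2020:Sat 2024:Thu✓ 2028:Tue 2032:Sun 2036:Fri 2040:Wed 2044:Mon 2048:Sat 2052:Thu✓ 2056:Tue 2060:Sun 2064:Fri 2068:Wed 2072:Mon 2076:Sat 2080:Thu✓ 2084:Tue 2088:Sun 2092:Fri
Thursday: 2024, 2052, 2080 → 3.

3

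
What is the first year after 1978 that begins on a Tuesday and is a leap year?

1980

Jan 1 advances by 2 weekdays after a leap year and by 1 after a common year.
1978: Jan 1 is Sunday.
1979: Monday
1980: Tuesday (leap)
1980 begins on a Tuesday and is a leap year.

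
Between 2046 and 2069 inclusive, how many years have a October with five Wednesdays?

11

October has 31 days; it has five Wednesdays when Wednesday falls among the first (month-length − 28) days — i.e. when October 1 is one of Wednesday/Tuesday/Monday.
October 1 by year: 2046:Mon✓ 2047:Tue✓ 2048:Thu 2049:Fri 2050:Sat 2051:Sun 2052:Tue✓ 2053:Wed✓ 2054:Thu 2055:Fri 2056:Sun 2057:Mon✓ 2058:Tue✓ 2059:Wed✓ 2060:Fri 2061:Sat 2062:Sun 2063:Mon✓ 2064:Wed✓ 2065:Thu 2066:Fri 2067:Sat 2068:Mon✓ 2069:Tue✓
Years with five Wednesdays: 2046, 2047, 2052, 2053, 2057, 2058, 2059, 2063, 2064, 2068, 2069 → 11.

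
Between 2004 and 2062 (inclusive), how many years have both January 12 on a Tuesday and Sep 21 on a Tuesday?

Check each year's weekday for January 12 and Sep 21:
  2004: Mon/Tue  2005: Wed/Wed  2006: Thu/Thu  2007: Fri/Fri  2008: Sat/Sun  2009: Mon/Mon  2010: Tue/Tue ✓  2011: Wed/Wed  2012: Thu/Fri  2013: Sat/Sat  2014: Sun/Sun  2015: Mon/Mon  2016: Tue/Wed  2017: Thu/Thu  …(31 more)…  2049: Tue/Tue ✓  2050: Wed/Wed  2051: Thu/Thu  2052: Fri/Sat  2053: Sun/Sun  2054: Mon/Mon  2055: Tue/Tue ✓  2056: Wed/Thu  2057: Fri/Fri  2058: Sat/Sat  2059: Sun/Sun  2060: Mon/Tue  2061: Wed/Wed  2062: Thu/Thu
Both conditions hold in: 2010, 2021, 2027, 2038, 2049, 2055 — 6.

6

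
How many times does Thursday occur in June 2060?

4

June 2060 has 30 days and begins on Tuesday.
The first Thursday is June 3.
Thursdays fall on 3, 10, 17, 24 — that's 4.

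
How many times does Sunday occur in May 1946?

4

May 1946 has 31 days and begins on Wednesday.
The first Sunday is May 5.
Sundays fall on 5, 12, 19, 26 — that's 4.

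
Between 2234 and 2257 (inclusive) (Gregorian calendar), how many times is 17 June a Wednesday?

Track 17 June's weekday year by year (advancing +1, or +2 across a Feb 29):
  2234: Tue  2235: Wed (+1) ✓  2236: Fri (+2)  2237: Sat (+1)  2238: Sun (+1)
  2239: Mon (+1)  2240: Wed (+2) ✓  2241: Thu (+1)  2242: Fri (+1)  2243: Sat (+1)
  2244: Mon (+2)  2245: Tue (+1)  2246: Wed (+1) ✓  2247: Thu (+1)  2248: Sat (+2)
  2249: Sun (+1)  2250: Mon (+1)  2251: Tue (+1)  2252: Thu (+2)  2253: Fri (+1)
  2254: Sat (+1)  2255: Sun (+1)  2256: Tue (+2)  2257: Wed (+1) ✓
Wednesday years: 2235, 2240, 2246, 2257 — 4 in total.

4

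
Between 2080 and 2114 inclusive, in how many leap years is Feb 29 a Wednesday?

2

Leap years in 2080–2114: 8 of them.
Feb 29 weekday advances by 5 (mod 7) from one leap year to the next four years later (or differs when a century non-leap intervenes).
Leap-day weekdays: 2080:Thu 2084:Tue 2088:Sun 2092:Fri 2096:Wed✓ 2104:Fri 2108:Wed✓ 2112:Mon
Wednesday: 2096, 2108 → 2.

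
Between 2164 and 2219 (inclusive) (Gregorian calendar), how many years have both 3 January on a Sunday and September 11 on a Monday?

Check each year's weekday for 3 January and September 11:
  2164: Tue/Tue  2165: Thu/Wed  2166: Fri/Thu  2167: Sat/Fri  2168: Sun/Sun  2169: Tue/Mon  2170: Wed/Tue  2171: Thu/Wed  2172: Fri/Fri  2173: Sun/Sat  2174: Mon/Sun  2175: Tue/Mon  2176: Wed/Wed  2177: Fri/Thu  …(28 more)…  2206: Fri/Thu  2207: Sat/Fri  2208: Sun/Sun  2209: Tue/Mon  2210: Wed/Tue  2211: Thu/Wed  2212: Fri/Fri  2213: Sun/Sat  2214: Mon/Sun  2215: Tue/Mon  2216: Wed/Wed  2217: Fri/Thu  2218: Sat/Fri  2219: Sun/Sat
Both conditions hold in: no year — 0.

0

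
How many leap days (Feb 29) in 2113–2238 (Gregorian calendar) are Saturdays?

Leap years in 2113–2238: 30 of them.
Feb 29 weekday advances by 5 (mod 7) from one leap year to the next four years later (or differs when a century non-leap intervenes).
Leap-day weekdays: 2116:Sat✓ 2120:Thu 2124:Tue 2128:Sun 2132:Fri 2136:Wed 2140:Mon 2144:Sat✓ 2148:Thu 2152:Tue 2156:Sun 2160:Fri 2164:Wed …(4 more)… 2184:Sun 2188:Fri 2192:Wed 2196:Mon 2204:Wed 2208:Mon 2212:Sat✓ 2216:Thu 2220:Tue 2224:Sun 2228:Fri 2232:Wed 2236:Mon
Saturday: 2116, 2144, 2172, 2212 → 4.

4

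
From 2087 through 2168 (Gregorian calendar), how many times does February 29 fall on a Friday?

4

Leap years in 2087–2168: 20 of them.
Feb 29 weekday advances by 5 (mod 7) from one leap year to the next four years later (or differs when a century non-leap intervenes).
Leap-day weekdays: 2088:Sun 2092:Fri✓ 2096:Wed 2104:Fri✓ 2108:Wed 2112:Mon 2116:Sat 2120:Thu 2124:Tue 2128:Sun 2132:Fri✓ 2136:Wed 2140:Mon 2144:Sat 2148:Thu 2152:Tue 2156:Sun 2160:Fri✓ 2164:Wed 2168:Mon
Friday: 2092, 2104, 2132, 2160 → 4.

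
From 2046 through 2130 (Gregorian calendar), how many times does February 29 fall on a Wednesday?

Leap years in 2046–2130: 20 of them.
Feb 29 weekday advances by 5 (mod 7) from one leap year to the next four years later (or differs when a century non-leap intervenes).
Leap-day weekdays: 2048:Sat 2052:Thu 2056:Tue 2060:Sun 2064:Fri 2068:Wed✓ 2072:Mon 2076:Sat 2080:Thu 2084:Tue 2088:Sun 2092:Fri 2096:Wed✓ 2104:Fri 2108:Wed✓ 2112:Mon 2116:Sat 2120:Thu 2124:Tue 2128:Sun
Wednesday: 2068, 2096, 2108 → 3.

3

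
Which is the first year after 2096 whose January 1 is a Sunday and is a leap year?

Jan 1 advances by 2 weekdays after a leap year and by 1 after a common year.
2096: Jan 1 is Sunday (leap).
2097: Tuesday
2098: Wednesday
2099: Thursday
2100: Friday
2101: Saturday
2102: Sunday
2103: Monday
2104: Tuesday (leap)
2105: Thursday
2106: Friday
2107: Saturday
2108: Sunday (leap)
2108 begins on a Sunday and is a leap year.

2108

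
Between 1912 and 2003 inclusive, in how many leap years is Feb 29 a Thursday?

4

Leap years in 1912–2003: 23 of them.
Feb 29 weekday advances by 5 (mod 7) from one leap year to the next four years later (or differs when a century non-leap intervenes).
Leap-day weekdays: 1912:Thu✓ 1916:Tue 1920:Sun 1924:Fri 1928:Wed 1932:Mon 1936:Sat 1940:Thu✓ 1944:Tue 1948:Sun 1952:Fri 1956:Wed 1960:Mon 1964:Sat 1968:Thu✓ 1972:Tue 1976:Sun 1980:Fri 1984:Wed 1988:Mon 1992:Sat 1996:Thu✓ 2000:Tue
Thursday: 1912, 1940, 1968, 1996 → 4.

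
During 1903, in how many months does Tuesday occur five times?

4

A month of length L has five Tuesdays iff its first Tuesday is on day ≤ L−28 (so day 1–3 in a 31-day month, 1–2 in a 30-day month, day 1 in a leap February).
Checking each month of 1903: Jan starts Thu (31d); Feb starts Sun (28d); Mar starts Sun (31d) ✓; Apr starts Wed (30d); May starts Fri (31d); Jun starts Mon (30d) ✓; Jul starts Wed (31d); Aug starts Sat (31d); Sep starts Tue (30d) ✓; Oct starts Thu (31d); Nov starts Sun (30d); Dec starts Tue (31d) ✓.
Five-Tuesday months: March, June, September, December → 4.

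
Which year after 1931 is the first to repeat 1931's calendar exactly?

Two years share a calendar iff Jan 1 falls on the same weekday and both are leap or both are common. 1931: Jan 1 is Thursday, common year.
1932: Jan 1 Friday, leap
1933: Jan 1 Sunday, common
1934: Jan 1 Monday, common
1935: Jan 1 Tuesday, common
1936: Jan 1 Wednesday, leap
1937: Jan 1 Friday, common
1938: Jan 1 Saturday, common
1939: Jan 1 Sunday, common
1940: Jan 1 Monday, leap
1941: Jan 1 Wednesday, common
1942: Jan 1 Thursday, common
1942 matches on both conditions.

1942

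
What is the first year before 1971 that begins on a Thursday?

Jan 1 advances by 2 weekdays after a leap year and by 1 after a common year.
1971: Jan 1 is Friday.
1970: Thursday
1970 begins on a Thursday

1970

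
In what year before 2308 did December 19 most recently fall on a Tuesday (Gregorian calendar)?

From one year to the next, a fixed date's weekday advances by 1, or by 2 when a Feb 29 lies between the two dates.
2308: December 19 is Saturday.
2307: Thursday (−2)
2306: Wednesday (−1)
2305: Tuesday (−1)
December 19 falls on a Tuesday in 2305.

2305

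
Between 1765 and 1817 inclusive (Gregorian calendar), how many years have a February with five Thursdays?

2

February has 28 days (29 in leap years); it has five Thursdays when Thursday falls among the first (month-length − 28) days — i.e. when February 1 is Thursday in a leap year (never in a common year).
February 1 by year: 1765:Fri 1766:Sat 1767:Sun 1768:Mon 1769:Wed 1770:Thu 1771:Fri 1772:Sat 1773:Mon 1774:Tue 1775:Wed 1776:Thu✓ 1777:Sat 1778:Sun 1779:Mon …(23 more)… 1803:Tue 1804:Wed 1805:Fri 1806:Sat 1807:Sun 1808:Mon 1809:Wed 1810:Thu 1811:Fri 1812:Sat 1813:Mon 1814:Tue 1815:Wed 1816:Thu✓ 1817:Sat
Years with five Thursdays: 1776, 1816 → 2.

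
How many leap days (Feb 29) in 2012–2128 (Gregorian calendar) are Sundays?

4

Leap years in 2012–2128: 29 of them.
Feb 29 weekday advances by 5 (mod 7) from one leap year to the next four years later (or differs when a century non-leap intervenes).
Leap-day weekdays: 2012:Wed 2016:Mon 2020:Sat 2024:Thu 2028:Tue 2032:Sun✓ 2036:Fri 2040:Wed 2044:Mon 2048:Sat 2052:Thu 2056:Tue 2060:Sun✓ …(3 more)… 2076:Sat 2080:Thu 2084:Tue 2088:Sun✓ 2092:Fri 2096:Wed 2104:Fri 2108:Wed 2112:Mon 2116:Sat 2120:Thu 2124:Tue 2128:Sun✓
Sunday: 2032, 2060, 2088, 2128 → 4.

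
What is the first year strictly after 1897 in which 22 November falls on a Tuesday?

From one year to the next, a fixed date's weekday advances by 1, or by 2 when a Feb 29 lies between the two dates.
1897: November 22 is Monday.
1898: Tuesday (+1)
22 November falls on a Tuesday in 1898.

1898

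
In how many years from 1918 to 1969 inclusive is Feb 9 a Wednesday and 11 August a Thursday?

Check each year's weekday for Feb 9 and 11 August:
  1918: Sat/Sun  1919: Sun/Mon  1920: Mon/Wed  1921: Wed/Thu ✓  1922: Thu/Fri  1923: Fri/Sat  1924: Sat/Mon  1925: Mon/Tue  1926: Tue/Wed  1927: Wed/Thu ✓  1928: Thu/Sat  1929: Sat/Sun  1930: Sun/Mon  1931: Mon/Tue  …(24 more)…  1956: Thu/Sat  1957: Sat/Sun  1958: Sun/Mon  1959: Mon/Tue  1960: Tue/Thu  1961: Thu/Fri  1962: Fri/Sat  1963: Sat/Sun  1964: Sun/Tue  1965: Tue/Wed  1966: Wed/Thu ✓  1967: Thu/Fri  1968: Fri/Sun  1969: Sun/Mon
Both conditions hold in: 1921, 1927, 1938, 1949, 1955, 1966 — 6.

6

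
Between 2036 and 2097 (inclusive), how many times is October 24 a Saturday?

Track October 24's weekday year by year (advancing +1, or +2 across a Feb 29):
  2036: Fri  2037: Sat (+1) ✓  2038: Sun (+1)  2039: Mon (+1)  2040: Wed (+2)
  2041: Thu (+1)  2042: Fri (+1)  2043: Sat (+1) ✓  2044: Mon (+2)  2045: Tue (+1)
  2046: Wed (+1)  2047: Thu (+1)  2048: Sat (+2) ✓  2049: Sun (+1)  … (34 more years) …
  2084: Tue (+2)  2085: Wed (+1)  2086: Thu (+1)  2087: Fri (+1)  2088: Sun (+2)
  2089: Mon (+1)  2090: Tue (+1)  2091: Wed (+1)  2092: Fri (+2)  2093: Sat (+1) ✓
  2094: Sun (+1)  2095: Mon (+1)  2096: Wed (+2)  2097: Thu (+1)
Saturday years: 2037, 2043, 2048, 2054, 2065, 2071, 2076, 2082, 2093 — 9 in total.

9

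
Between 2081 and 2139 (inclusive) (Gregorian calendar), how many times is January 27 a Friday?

Track January 27's weekday year by year (advancing +1, or +2 across a Feb 29):
  2081: Mon  2082: Tue (+1)  2083: Wed (+1)  2084: Thu (+1)  2085: Sat (+2)
  2086: Sun (+1)  2087: Mon (+1)  2088: Tue (+1)  2089: Thu (+2)  2090: Fri (+1) ✓
  2091: Sat (+1)  2092: Sun (+1)  2093: Tue (+2)  2094: Wed (+1)  … (31 more years) …
  2126: Sun (+1)  2127: Mon (+1)  2128: Tue (+1)  2129: Thu (+2)  2130: Fri (+1) ✓
  2131: Sat (+1)  2132: Sun (+1)  2133: Tue (+2)  2134: Wed (+1)  2135: Thu (+1)
  2136: Fri (+1) ✓  2137: Sun (+2)  2138: Mon (+1)  2139: Tue (+1)
Friday years: 2090, 2096, 2102, 2108, 2113, 2119, 2130, 2136 — 8 in total.

8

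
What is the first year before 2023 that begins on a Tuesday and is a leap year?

2008

Jan 1 advances by 2 weekdays after a leap year and by 1 after a common year.
2023: Jan 1 is Sunday.
2022: Saturday
2021: Friday
2020: Wednesday (leap)
2019: Tuesday
2018: Monday
2017: Sunday
2016: Friday (leap)
2015: Thursday
2014: Wednesday
2013: Tuesday
2012: Sunday (leap)
2011: Saturday
2010: Friday
2009: Thursday
2008: Tuesday (leap)
2008 begins on a Tuesday and is a leap year.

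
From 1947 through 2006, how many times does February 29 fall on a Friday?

Leap years in 1947–2006: 15 of them.
Feb 29 weekday advances by 5 (mod 7) from one leap year to the next four years later (or differs when a century non-leap intervenes).
Leap-day weekdays: 1948:Sun 1952:Fri✓ 1956:Wed 1960:Mon 1964:Sat 1968:Thu 1972:Tue 1976:Sun 1980:Fri✓ 1984:Wed 1988:Mon 1992:Sat 1996:Thu 2000:Tue 2004:Sun
Friday: 1952, 1980 → 2.

2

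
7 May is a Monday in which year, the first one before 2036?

From one year to the next, a fixed date's weekday advances by 1, or by 2 when a Feb 29 lies between the two dates.
2036: May 7 is Wednesday.
2035: Monday (−2)
7 May falls on a Monday in 2035.

2035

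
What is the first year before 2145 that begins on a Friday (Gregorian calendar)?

2140

Jan 1 advances by 2 weekdays after a leap year and by 1 after a common year.
2145: Jan 1 is Friday.
2144: Wednesday (leap)
2143: Tuesday
2142: Monday
2141: Sunday
2140: Friday (leap)
2140 begins on a Friday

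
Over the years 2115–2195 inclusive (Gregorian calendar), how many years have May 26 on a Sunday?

Track May 26's weekday year by year (advancing +1, or +2 across a Feb 29):
  2115: Sun ✓  2116: Tue (+2)  2117: Wed (+1)  2118: Thu (+1)  2119: Fri (+1)
  2120: Sun (+2) ✓  2121: Mon (+1)  2122: Tue (+1)  2123: Wed (+1)  2124: Fri (+2)
  2125: Sat (+1)  2126: Sun (+1) ✓  2127: Mon (+1)  2128: Wed (+2)  … (53 more years) …
  2182: Sun (+1) ✓  2183: Mon (+1)  2184: Wed (+2)  2185: Thu (+1)  2186: Fri (+1)
  2187: Sat (+1)  2188: Mon (+2)  2189: Tue (+1)  2190: Wed (+1)  2191: Thu (+1)
  2192: Sat (+2)  2193: Sun (+1) ✓  2194: Mon (+1)  2195: Tue (+1)
Sunday years: 2115, 2120, 2126, 2137, 2143, 2148, 2154, 2165, 2171, 2176, 2182, 2193 — 12 in total.

12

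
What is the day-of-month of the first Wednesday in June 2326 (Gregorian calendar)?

2

June 1, 2326 is a Tuesday, so the first Wednesday is the 2nd.
The first Wednesday is 2 + 0 = 2.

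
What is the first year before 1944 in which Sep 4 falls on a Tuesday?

From one year to the next, a fixed date's weekday advances by 1, or by 2 when a Feb 29 lies between the two dates.
1944: September 4 is Monday.
1943: Saturday (−2)
1942: Friday (−1)
1941: Thursday (−1)
1940: Wednesday (−1)
1939: Monday (−2)
1938: Sunday (−1)
1937: Saturday (−1)
1936: Friday (−1)
1935: Wednesday (−2)
1934: Tuesday (−1)
Sep 4 falls on a Tuesday in 1934.

1934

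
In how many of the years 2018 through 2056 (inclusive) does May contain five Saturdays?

17

May has 31 days; it has five Saturdays when Saturday falls among the first (month-length − 28) days — i.e. when May 1 is one of Saturday/Friday/Thursday.
May 1 by year: 2018:Tue 2019:Wed 2020:Fri✓ 2021:Sat✓ 2022:Sun 2023:Mon 2024:Wed 2025:Thu✓ 2026:Fri✓ 2027:Sat✓ 2028:Mon 2029:Tue 2030:Wed 2031:Thu✓ 2032:Sat✓ …(9 more)… 2042:Thu✓ 2043:Fri✓ 2044:Sun 2045:Mon 2046:Tue 2047:Wed 2048:Fri✓ 2049:Sat✓ 2050:Sun 2051:Mon 2052:Wed 2053:Thu✓ 2054:Fri✓ 2055:Sat✓ 2056:Mon
Years with five Saturdays: 2020, 2021, 2025, 2026, 2027, 2031, 2032, 2036, 2037, 2038, 2042, 2043, 2048, 2049, 2053, 2054, 2055 → 17.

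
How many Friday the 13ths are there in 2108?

Check the 13th of each month of 2108: Jan 13: Fri, Feb 13: Mon, Mar 13: Tue, Apr 13: Fri, May 13: Sun, Jun 13: Wed, Jul 13: Fri, Aug 13: Mon, Sep 13: Thu, Oct 13: Sat, Nov 13: Tue, Dec 13: Thu.
Friday occurs in January, April, July — 3 months.

3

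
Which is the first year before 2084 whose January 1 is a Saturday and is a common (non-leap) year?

Jan 1 advances by 2 weekdays after a leap year and by 1 after a common year.
2084: Jan 1 is Saturday (leap).
2083: Friday
2082: Thursday
2081: Wednesday
2080: Monday (leap)
2079: Sunday
2078: Saturday
2078 begins on a Saturday and is a common year.

2078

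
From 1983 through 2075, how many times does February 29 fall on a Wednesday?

Leap years in 1983–2075: 23 of them.
Feb 29 weekday advances by 5 (mod 7) from one leap year to the next four years later (or differs when a century non-leap intervenes).
Leap-day weekdays: 1984:Wed✓ 1988:Mon 1992:Sat 1996:Thu 2000:Tue 2004:Sun 2008:Fri 2012:Wed✓ 2016:Mon 2020:Sat 2024:Thu 2028:Tue 2032:Sun 2036:Fri 2040:Wed✓ 2044:Mon 2048:Sat 2052:Thu 2056:Tue 2060:Sun 2064:Fri 2068:Wed✓ 2072:Mon
Wednesday: 1984, 2012, 2040, 2068 → 4.

4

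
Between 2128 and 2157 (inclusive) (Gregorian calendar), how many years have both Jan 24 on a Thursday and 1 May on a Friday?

Check each year's weekday for Jan 24 and 1 May:
  2128: Sat/Sat  2129: Mon/Sun  2130: Tue/Mon  2131: Wed/Tue  2132: Thu/Thu  2133: Sat/Fri  2134: Sun/Sat  2135: Mon/Sun  2136: Tue/Tue  2137: Thu/Wed  2138: Fri/Thu  2139: Sat/Fri  2140: Sun/Sun  2141: Tue/Mon  2142: Wed/Tue  2143: Thu/Wed  2144: Fri/Fri  2145: Sun/Sat  2146: Mon/Sun  2147: Tue/Mon  2148: Wed/Wed  2149: Fri/Thu  2150: Sat/Fri  2151: Sun/Sat  2152: Mon/Mon  2153: Wed/Tue  2154: Thu/Wed  2155: Fri/Thu  2156: Sat/Sat  2157: Mon/Sun
Both conditions hold in: no year — 0.

0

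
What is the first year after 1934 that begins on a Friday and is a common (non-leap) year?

1937

Jan 1 advances by 2 weekdays after a leap year and by 1 after a common year.
1934: Jan 1 is Monday.
1935: Tuesday
1936: Wednesday (leap)
1937: Friday
1937 begins on a Friday and is a common year.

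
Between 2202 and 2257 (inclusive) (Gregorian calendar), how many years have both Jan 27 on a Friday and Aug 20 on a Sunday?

6

Check each year's weekday for Jan 27 and Aug 20:
  2202: Wed/Fri  2203: Thu/Sat  2204: Fri/Mon  2205: Sun/Tue  2206: Mon/Wed  2207: Tue/Thu  2208: Wed/Sat  2209: Fri/Sun ✓  2210: Sat/Mon  2211: Sun/Tue  2212: Mon/Thu  2213: Wed/Fri  2214: Thu/Sat  2215: Fri/Sun ✓  …(28 more)…  2244: Sat/Tue  2245: Mon/Wed  2246: Tue/Thu  2247: Wed/Fri  2248: Thu/Sun  2249: Sat/Mon  2250: Sun/Tue  2251: Mon/Wed  2252: Tue/Fri  2253: Thu/Sat  2254: Fri/Sun ✓  2255: Sat/Mon  2256: Sun/Wed  2257: Tue/Thu
Both conditions hold in: 2209, 2215, 2226, 2237, 2243, 2254 — 6.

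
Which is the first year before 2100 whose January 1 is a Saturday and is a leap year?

2084

Jan 1 advances by 2 weekdays after a leap year and by 1 after a common year.
2100: Jan 1 is Friday.
2099: Thursday
2098: Wednesday
2097: Tuesday
2096: Sunday (leap)
2095: Saturday
2094: Friday
2093: Thursday
2092: Tuesday (leap)
2091: Monday
2090: Sunday
2089: Saturday
2088: Thursday (leap)
2087: Wednesday
2086: Tuesday
2085: Monday
2084: Saturday (leap)
2084 begins on a Saturday and is a leap year.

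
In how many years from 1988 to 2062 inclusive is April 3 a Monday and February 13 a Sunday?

3

Check each year's weekday for April 3 and February 13:
  1988: Sun/Sat  1989: Mon/Mon  1990: Tue/Tue  1991: Wed/Wed  1992: Fri/Thu  1993: Sat/Sat  1994: Sun/Sun  1995: Mon/Mon  1996: Wed/Tue  1997: Thu/Thu  1998: Fri/Fri  1999: Sat/Sat  2000: Mon/Sun ✓  2001: Tue/Tue  …(47 more)…  2049: Sat/Sat  2050: Sun/Sun  2051: Mon/Mon  2052: Wed/Tue  2053: Thu/Thu  2054: Fri/Fri  2055: Sat/Sat  2056: Mon/Sun ✓  2057: Tue/Tue  2058: Wed/Wed  2059: Thu/Thu  2060: Sat/Fri  2061: Sun/Sun  2062: Mon/Mon
Both conditions hold in: 2000, 2028, 2056 — 3.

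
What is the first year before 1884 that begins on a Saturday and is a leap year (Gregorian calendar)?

1876

Jan 1 advances by 2 weekdays after a leap year and by 1 after a common year.
1884: Jan 1 is Tuesday (leap).
1883: Monday
1882: Sunday
1881: Saturday
1880: Thursday (leap)
1879: Wednesday
1878: Tuesday
1877: Monday
1876: Saturday (leap)
1876 begins on a Saturday and is a leap year.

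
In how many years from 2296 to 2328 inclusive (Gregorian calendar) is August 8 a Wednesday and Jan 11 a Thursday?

4

Check each year's weekday for August 8 and Jan 11:
  2296: Sat/Sat  2297: Sun/Mon  2298: Mon/Tue  2299: Tue/Wed  2300: Wed/Thu ✓  2301: Thu/Fri  2302: Fri/Sat  2303: Sat/Sun  2304: Mon/Mon  2305: Tue/Wed  2306: Wed/Thu ✓  2307: Thu/Fri  2308: Sat/Sat  2309: Sun/Mon  …(5 more)…  2315: Sun/Mon  2316: Tue/Tue  2317: Wed/Thu ✓  2318: Thu/Fri  2319: Fri/Sat  2320: Sun/Sun  2321: Mon/Tue  2322: Tue/Wed  2323: Wed/Thu ✓  2324: Fri/Fri  2325: Sat/Sun  2326: Sun/Mon  2327: Mon/Tue  2328: Wed/Wed
Both conditions hold in: 2300, 2306, 2317, 2323 — 4.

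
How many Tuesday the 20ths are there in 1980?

Check the 20th of each month of 1980: Jan 20: Sun, Feb 20: Wed, Mar 20: Thu, Apr 20: Sun, May 20: Tue, Jun 20: Fri, Jul 20: Sun, Aug 20: Wed, Sep 20: Sat, Oct 20: Mon, Nov 20: Thu, Dec 20: Sat.
Tuesday occurs in May — 1 month.

1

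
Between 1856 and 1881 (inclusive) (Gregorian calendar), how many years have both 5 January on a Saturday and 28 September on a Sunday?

1

Check each year's weekday for 5 January and 28 September:
  1856: Sat/Sun ✓  1857: Mon/Mon  1858: Tue/Tue  1859: Wed/Wed  1860: Thu/Fri  1861: Sat/Sat  1862: Sun/Sun  1863: Mon/Mon  1864: Tue/Wed  1865: Thu/Thu  1866: Fri/Fri  1867: Sat/Sat  1868: Sun/Mon  1869: Tue/Tue  1870: Wed/Wed  1871: Thu/Thu  1872: Fri/Sat  1873: Sun/Sun  1874: Mon/Mon  1875: Tue/Tue  1876: Wed/Thu  1877: Fri/Fri  1878: Sat/Sat  1879: Sun/Sun  1880: Mon/Tue  1881: Wed/Wed
Both conditions hold in: 1856 — 1.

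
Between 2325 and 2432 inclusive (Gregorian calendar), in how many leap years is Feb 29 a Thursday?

Leap years in 2325–2432: 27 of them.
Feb 29 weekday advances by 5 (mod 7) from one leap year to the next four years later (or differs when a century non-leap intervenes).
Leap-day weekdays: 2328:Wed 2332:Mon 2336:Sat 2340:Thu✓ 2344:Tue 2348:Sun 2352:Fri 2356:Wed 2360:Mon 2364:Sat 2368:Thu✓ 2372:Tue 2376:Sun 2380:Fri 2384:Wed 2388:Mon 2392:Sat 2396:Thu✓ 2400:Tue 2404:Sun 2408:Fri 2412:Wed 2416:Mon 2420:Sat 2424:Thu✓ 2428:Tue 2432:Sun
Thursday: 2340, 2368, 2396, 2424 → 4.

4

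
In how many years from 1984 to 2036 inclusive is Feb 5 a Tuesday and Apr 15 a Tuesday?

Check each year's weekday for Feb 5 and Apr 15:
  1984: Sun/Sun  1985: Tue/Mon  1986: Wed/Tue  1987: Thu/Wed  1988: Fri/Fri  1989: Sun/Sat  1990: Mon/Sun  1991: Tue/Mon  1992: Wed/Wed  1993: Fri/Thu  1994: Sat/Fri  1995: Sun/Sat  1996: Mon/Mon  1997: Wed/Tue  …(25 more)…  2023: Sun/Sat  2024: Mon/Mon  2025: Wed/Tue  2026: Thu/Wed  2027: Fri/Thu  2028: Sat/Sat  2029: Mon/Sun  2030: Tue/Mon  2031: Wed/Tue  2032: Thu/Thu  2033: Sat/Fri  2034: Sun/Sat  2035: Mon/Sun  2036: Tue/Tue ✓
Both conditions hold in: 2008, 2036 — 2.

2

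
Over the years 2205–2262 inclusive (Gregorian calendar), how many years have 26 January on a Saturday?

Track 26 January's weekday year by year (advancing +1, or +2 across a Feb 29):
  2205: Sat ✓  2206: Sun (+1)  2207: Mon (+1)  2208: Tue (+1)  2209: Thu (+2)
  2210: Fri (+1)  2211: Sat (+1) ✓  2212: Sun (+1)  2213: Tue (+2)  2214: Wed (+1)
  2215: Thu (+1)  2216: Fri (+1)  2217: Sun (+2)  2218: Mon (+1)  … (30 more years) …
  2249: Fri (+2)  2250: Sat (+1) ✓  2251: Sun (+1)  2252: Mon (+1)  2253: Wed (+2)
  2254: Thu (+1)  2255: Fri (+1)  2256: Sat (+1) ✓  2257: Mon (+2)  2258: Tue (+1)
  2259: Wed (+1)  2260: Thu (+1)  2261: Sat (+2) ✓  2262: Sun (+1)
Saturday years: 2205, 2211, 2222, 2228, 2233, 2239, 2250, 2256, 2261 — 9 in total.

9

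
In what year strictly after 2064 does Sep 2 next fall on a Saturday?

From one year to the next, a fixed date's weekday advances by 1, or by 2 when a Feb 29 lies between the two dates.
2064: September 2 is Tuesday.
2065: Wednesday (+1)
2066: Thursday (+1)
2067: Friday (+1)
2068: Sunday (+2)
2069: Monday (+1)
2070: Tuesday (+1)
2071: Wednesday (+1)
2072: Friday (+2)
2073: Saturday (+1)
Sep 2 falls on a Saturday in 2073.

2073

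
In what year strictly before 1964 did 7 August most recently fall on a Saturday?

1954

From one year to the next, a fixed date's weekday advances by 1, or by 2 when a Feb 29 lies between the two dates.
1964: August 7 is Friday.
1963: Wednesday (−2)
1962: Tuesday (−1)
1961: Monday (−1)
1960: Sunday (−1)
1959: Friday (−2)
1958: Thursday (−1)
1957: Wednesday (−1)
1956: Tuesday (−1)
1955: Sunday (−2)
1954: Saturday (−1)
7 August falls on a Saturday in 1954.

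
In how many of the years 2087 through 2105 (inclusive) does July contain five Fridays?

July has 31 days; it has five Fridays when Friday falls among the first (month-length − 28) days — i.e. when July 1 is one of Friday/Thursday/Wednesday.
July 1 by year: 2087:Tue 2088:Thu✓ 2089:Fri✓ 2090:Sat 2091:Sun 2092:Tue 2093:Wed✓ 2094:Thu✓ 2095:Fri✓ 2096:Sun 2097:Mon 2098:Tue 2099:Wed✓ 2100:Thu✓ 2101:Fri✓ 2102:Sat 2103:Sun 2104:Tue 2105:Wed✓
Years with five Fridays: 2088, 2089, 2093, 2094, 2095, 2099, 2100, 2101, 2105 → 9.

9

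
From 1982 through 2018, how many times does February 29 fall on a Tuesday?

Leap years in 1982–2018: 9 of them.
Feb 29 weekday advances by 5 (mod 7) from one leap year to the next four years later (or differs when a century non-leap intervenes).
Leap-day weekdays: 1984:Wed 1988:Mon 1992:Sat 1996:Thu 2000:Tue✓ 2004:Sun 2008:Fri 2012:Wed 2016:Mon
Tuesday: 2000 → 1.

1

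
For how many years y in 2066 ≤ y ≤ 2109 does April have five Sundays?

12

April has 30 days; it has five Sundays when Sunday falls among the first (month-length − 28) days — i.e. when April 1 is one of Sunday/Saturday.
April 1 by year: 2066:Thu 2067:Fri 2068:Sun✓ 2069:Mon 2070:Tue 2071:Wed 2072:Fri 2073:Sat✓ 2074:Sun✓ 2075:Mon 2076:Wed 2077:Thu 2078:Fri 2079:Sat✓ 2080:Mon …(14 more)… 2095:Fri 2096:Sun✓ 2097:Mon 2098:Tue 2099:Wed 2100:Thu 2101:Fri 2102:Sat✓ 2103:Sun✓ 2104:Tue 2105:Wed 2106:Thu 2107:Fri 2108:Sun✓ 2109:Mon
Years with five Sundays: 2068, 2073, 2074, 2079, 2084, 2085, 2090, 2091, 2096, 2102, 2103, 2108 → 12.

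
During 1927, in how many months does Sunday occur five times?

A month of length L has five Sundays iff its first Sunday is on day ≤ L−28 (so day 1–3 in a 31-day month, 1–2 in a 30-day month, day 1 in a leap February).
Checking each month of 1927: Jan starts Sat (31d) ✓; Feb starts Tue (28d); Mar starts Tue (31d); Apr starts Fri (30d); May starts Sun (31d) ✓; Jun starts Wed (30d); Jul starts Fri (31d) ✓; Aug starts Mon (31d); Sep starts Thu (30d); Oct starts Sat (31d) ✓; Nov starts Tue (30d); Dec starts Thu (31d).
Five-Sunday months: January, May, July, October → 4.

4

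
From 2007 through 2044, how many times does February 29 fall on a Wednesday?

2

Leap years in 2007–2044: 10 of them.
Feb 29 weekday advances by 5 (mod 7) from one leap year to the next four years later (or differs when a century non-leap intervenes).
Leap-day weekdays: 2008:Fri 2012:Wed✓ 2016:Mon 2020:Sat 2024:Thu 2028:Tue 2032:Sun 2036:Fri 2040:Wed✓ 2044:Mon
Wednesday: 2012, 2040 → 2.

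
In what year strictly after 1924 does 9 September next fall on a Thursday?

From one year to the next, a fixed date's weekday advances by 1, or by 2 when a Feb 29 lies between the two dates.
1924: September 9 is Tuesday.
1925: Wednesday (+1)
1926: Thursday (+1)
9 September falls on a Thursday in 1926.

1926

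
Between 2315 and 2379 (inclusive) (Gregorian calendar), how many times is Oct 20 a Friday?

10

Track Oct 20's weekday year by year (advancing +1, or +2 across a Feb 29):
  2315: Wed  2316: Fri (+2) ✓  2317: Sat (+1)  2318: Sun (+1)  2319: Mon (+1)
  2320: Wed (+2)  2321: Thu (+1)  2322: Fri (+1) ✓  2323: Sat (+1)  2324: Mon (+2)
  2325: Tue (+1)  2326: Wed (+1)  2327: Thu (+1)  2328: Sat (+2)  … (37 more years) …
  2366: Thu (+1)  2367: Fri (+1) ✓  2368: Sun (+2)  2369: Mon (+1)  2370: Tue (+1)
  2371: Wed (+1)  2372: Fri (+2) ✓  2373: Sat (+1)  2374: Sun (+1)  2375: Mon (+1)
  2376: Wed (+2)  2377: Thu (+1)  2378: Fri (+1) ✓  2379: Sat (+1)
Friday years: 2316, 2322, 2333, 2339, 2344, 2350, 2361, 2367, 2372, 2378 — 10 in total.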